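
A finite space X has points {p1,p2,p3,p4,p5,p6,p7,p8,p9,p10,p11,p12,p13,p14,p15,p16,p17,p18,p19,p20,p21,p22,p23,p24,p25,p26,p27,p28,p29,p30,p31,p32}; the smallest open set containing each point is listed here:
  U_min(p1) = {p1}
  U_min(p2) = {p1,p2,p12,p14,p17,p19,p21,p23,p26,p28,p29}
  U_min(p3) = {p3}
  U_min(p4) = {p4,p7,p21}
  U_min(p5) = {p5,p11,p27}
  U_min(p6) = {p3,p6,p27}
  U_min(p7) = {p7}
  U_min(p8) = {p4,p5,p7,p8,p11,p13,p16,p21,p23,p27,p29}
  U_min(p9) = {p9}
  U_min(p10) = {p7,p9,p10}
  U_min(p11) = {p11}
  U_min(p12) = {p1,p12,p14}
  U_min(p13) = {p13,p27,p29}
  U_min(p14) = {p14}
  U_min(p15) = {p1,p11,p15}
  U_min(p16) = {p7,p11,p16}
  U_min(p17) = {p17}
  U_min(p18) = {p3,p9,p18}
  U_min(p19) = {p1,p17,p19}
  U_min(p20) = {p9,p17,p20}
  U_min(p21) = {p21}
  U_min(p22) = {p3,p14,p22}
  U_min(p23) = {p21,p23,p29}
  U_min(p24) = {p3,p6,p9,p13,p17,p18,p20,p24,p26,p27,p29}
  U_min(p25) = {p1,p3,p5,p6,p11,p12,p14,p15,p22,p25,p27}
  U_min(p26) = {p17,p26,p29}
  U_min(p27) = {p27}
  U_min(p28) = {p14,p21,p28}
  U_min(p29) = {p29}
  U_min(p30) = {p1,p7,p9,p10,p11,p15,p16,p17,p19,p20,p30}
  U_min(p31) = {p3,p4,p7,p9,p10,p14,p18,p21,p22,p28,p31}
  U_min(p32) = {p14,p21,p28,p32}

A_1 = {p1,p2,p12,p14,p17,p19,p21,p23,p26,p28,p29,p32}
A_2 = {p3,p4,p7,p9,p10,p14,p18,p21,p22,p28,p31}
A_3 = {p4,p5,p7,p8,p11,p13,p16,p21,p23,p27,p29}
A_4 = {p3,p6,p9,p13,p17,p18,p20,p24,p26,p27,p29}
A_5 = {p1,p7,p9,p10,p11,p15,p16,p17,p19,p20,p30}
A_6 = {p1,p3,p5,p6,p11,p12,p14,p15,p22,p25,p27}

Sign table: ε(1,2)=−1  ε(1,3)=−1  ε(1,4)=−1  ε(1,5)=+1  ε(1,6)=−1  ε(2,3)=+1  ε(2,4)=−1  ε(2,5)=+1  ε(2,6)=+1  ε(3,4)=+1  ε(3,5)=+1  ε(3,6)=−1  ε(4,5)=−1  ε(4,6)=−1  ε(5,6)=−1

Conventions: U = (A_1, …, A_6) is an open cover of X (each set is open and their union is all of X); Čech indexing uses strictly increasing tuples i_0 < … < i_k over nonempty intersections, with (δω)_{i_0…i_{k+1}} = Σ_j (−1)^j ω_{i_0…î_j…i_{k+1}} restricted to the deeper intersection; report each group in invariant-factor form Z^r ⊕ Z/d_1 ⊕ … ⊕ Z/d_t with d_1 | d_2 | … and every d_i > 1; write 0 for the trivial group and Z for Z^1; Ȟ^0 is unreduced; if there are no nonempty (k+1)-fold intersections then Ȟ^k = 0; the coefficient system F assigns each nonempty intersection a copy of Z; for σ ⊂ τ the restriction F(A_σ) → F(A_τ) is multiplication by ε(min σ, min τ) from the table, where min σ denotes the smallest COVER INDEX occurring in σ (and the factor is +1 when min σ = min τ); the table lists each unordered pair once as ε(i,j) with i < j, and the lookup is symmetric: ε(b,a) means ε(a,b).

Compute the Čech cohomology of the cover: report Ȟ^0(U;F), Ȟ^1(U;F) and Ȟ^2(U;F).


Ȟ^0 ≅ 0; Ȟ^1 ≅ Z/2; Ȟ^2 ≅ Z

nonempty intersections:
  A12={p14,p21,p28} A13={p21,p23,p29} A14={p17,p26,p29} A15={p1,p17,p19} A16={p1,p12,p14} A23={p4,p7,p21} A24={p3,p9,p18} A25={p7,p9,p10} A26={p3,p14,p22} A34={p13,p27,p29} A35={p7,p11,p16} A36={p5,p11,p27} A45={p9,p17,p20} A46={p3,p6,p27} A56={p1,p11,p15}
  A123={p21} A126={p14} A134={p29} A145={p17} A156={p1} A235={p7} A245={p9} A246={p3} A346={p27} A356={p11}
C dims 6,15,10; δ0: rk 6, SNF 1^5·2; δ1: rk 9, SNF 1^9
Ȟ^0: (6−6)−0=0 ⇒ 0
Ȟ^1: (15−9)−6=0 plus torsion [2] ⇒ Z/2
Ȟ^2: (10−0)−9=1 ⇒ Z


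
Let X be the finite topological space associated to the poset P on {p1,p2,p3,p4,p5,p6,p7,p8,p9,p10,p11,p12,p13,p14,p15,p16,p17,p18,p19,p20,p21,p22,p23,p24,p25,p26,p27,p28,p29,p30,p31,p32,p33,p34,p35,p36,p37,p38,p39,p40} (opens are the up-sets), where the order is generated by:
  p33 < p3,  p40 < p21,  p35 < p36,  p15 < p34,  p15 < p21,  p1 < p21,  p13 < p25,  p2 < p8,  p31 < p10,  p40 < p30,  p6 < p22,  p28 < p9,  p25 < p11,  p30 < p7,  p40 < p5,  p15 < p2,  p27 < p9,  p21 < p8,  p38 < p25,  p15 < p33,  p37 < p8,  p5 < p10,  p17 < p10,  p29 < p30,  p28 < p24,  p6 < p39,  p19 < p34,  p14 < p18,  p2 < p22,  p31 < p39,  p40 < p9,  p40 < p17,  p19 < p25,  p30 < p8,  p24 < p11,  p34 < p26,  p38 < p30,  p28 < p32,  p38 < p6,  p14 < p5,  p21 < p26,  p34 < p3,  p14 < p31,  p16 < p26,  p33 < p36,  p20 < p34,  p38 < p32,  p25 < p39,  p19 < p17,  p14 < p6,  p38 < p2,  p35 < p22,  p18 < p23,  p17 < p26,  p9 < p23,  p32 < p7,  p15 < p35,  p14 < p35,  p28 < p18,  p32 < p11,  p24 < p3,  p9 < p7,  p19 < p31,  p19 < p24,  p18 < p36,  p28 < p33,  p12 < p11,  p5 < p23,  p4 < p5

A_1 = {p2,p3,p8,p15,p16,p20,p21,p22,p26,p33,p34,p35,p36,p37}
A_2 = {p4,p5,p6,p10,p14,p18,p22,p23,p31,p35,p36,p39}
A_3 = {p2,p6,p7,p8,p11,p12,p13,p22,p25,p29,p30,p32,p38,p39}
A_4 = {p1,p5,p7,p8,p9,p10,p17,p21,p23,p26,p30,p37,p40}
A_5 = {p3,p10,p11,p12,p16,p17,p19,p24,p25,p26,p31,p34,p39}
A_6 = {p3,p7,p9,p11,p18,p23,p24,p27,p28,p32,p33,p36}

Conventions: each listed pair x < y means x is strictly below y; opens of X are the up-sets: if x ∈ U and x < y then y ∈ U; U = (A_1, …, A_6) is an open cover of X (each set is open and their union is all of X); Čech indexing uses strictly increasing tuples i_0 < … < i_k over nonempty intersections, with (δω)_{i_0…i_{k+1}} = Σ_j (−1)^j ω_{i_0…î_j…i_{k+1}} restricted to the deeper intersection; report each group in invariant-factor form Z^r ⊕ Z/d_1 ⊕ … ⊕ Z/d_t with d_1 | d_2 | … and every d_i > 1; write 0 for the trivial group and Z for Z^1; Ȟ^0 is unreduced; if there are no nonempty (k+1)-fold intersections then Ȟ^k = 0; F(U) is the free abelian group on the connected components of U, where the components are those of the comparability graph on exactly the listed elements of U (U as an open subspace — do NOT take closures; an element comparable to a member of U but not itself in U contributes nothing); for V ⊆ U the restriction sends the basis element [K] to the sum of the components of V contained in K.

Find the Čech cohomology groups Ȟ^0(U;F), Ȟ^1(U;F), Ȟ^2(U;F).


Ȟ^0(U;F) ≅ Z, Ȟ^1(U;F) ≅ 0 and Ȟ^2(U;F) ≅ Z/2

cover nerve:
  A12={p22,p35,p36} A13={p2,p8,p22} A14={p8,p21,p26,p37} A15={p3,p16,p26,p34} A16={p3,p33,p36} A23={p6,p22,p39} A24={p5,p10,p23} A25={p10,p31,p39} A26={p18,p23,p36} A34={p7,p8,p30} A35={p11,p12,p25,p39} A36={p7,p11,p32} A45={p10,p17,p26} A46={p7,p9,p23} A56={p3,p11,p24}
  A123={p22} A126={p36} A134={p8} A145={p26} A156={p3} A235={p39} A245={p10} A246={p23} A346={p7} A356={p11}
components per intersection:
  A1: {p2,p3,p8,p15,p16,p20,p21,p22,p26,p33,p34,p35,p36,p37}
  A2: {p4,p5,p6,p10,p14,p18,p22,p23,p31,p35,p36,p39}
  A3: {p2,p6,p7,p8,p11,p12,p13,p22,p25,p29,p30,p32,p38,p39}
  A4: {p1,p5,p7,p8,p9,p10,p17,p21,p23,p26,p30,p37,p40}
  A5: {p3,p10,p11,p12,p16,p17,p19,p24,p25,p26,p31,p34,p39}
  A6: {p3,p7,p9,p11,p18,p23,p24,p27,p28,p32,p33,p36}
  A12: {p22,p35,p36}
  A13: {p2,p8,p22}
  A14: {p8,p21,p26,p37}
  A15: {p3,p16,p26,p34}
  A16: {p3,p33,p36}
  A23: {p6,p22,p39}
  A24: {p5,p10,p23}
  A25: {p10,p31,p39}
  A26: {p18,p23,p36}
  A34: {p7,p8,p30}
  A35: {p11,p12,p25,p39}
  A36: {p7,p11,p32}
  A45: {p10,p17,p26}
  A46: {p7,p9,p23}
  A56: {p3,p11,p24}
  A123: {p22}
  A126: {p36}
  A134: {p8}
  A145: {p26}
  A156: {p3}
  A235: {p39}
  A245: {p10}
  A246: {p23}
  A346: {p7}
  A356: {p11}
C dims 6,15,10; δ0: rk 5, SNF 1^5; δ1: rk 10, SNF 1^9·2
Ȟ^0: (6−5)−0=1 ⇒ Z
Ȟ^1: (15−10)−5=0 ⇒ 0
Ȟ^2: (10−0)−10=0 plus torsion [2] ⇒ Z/2


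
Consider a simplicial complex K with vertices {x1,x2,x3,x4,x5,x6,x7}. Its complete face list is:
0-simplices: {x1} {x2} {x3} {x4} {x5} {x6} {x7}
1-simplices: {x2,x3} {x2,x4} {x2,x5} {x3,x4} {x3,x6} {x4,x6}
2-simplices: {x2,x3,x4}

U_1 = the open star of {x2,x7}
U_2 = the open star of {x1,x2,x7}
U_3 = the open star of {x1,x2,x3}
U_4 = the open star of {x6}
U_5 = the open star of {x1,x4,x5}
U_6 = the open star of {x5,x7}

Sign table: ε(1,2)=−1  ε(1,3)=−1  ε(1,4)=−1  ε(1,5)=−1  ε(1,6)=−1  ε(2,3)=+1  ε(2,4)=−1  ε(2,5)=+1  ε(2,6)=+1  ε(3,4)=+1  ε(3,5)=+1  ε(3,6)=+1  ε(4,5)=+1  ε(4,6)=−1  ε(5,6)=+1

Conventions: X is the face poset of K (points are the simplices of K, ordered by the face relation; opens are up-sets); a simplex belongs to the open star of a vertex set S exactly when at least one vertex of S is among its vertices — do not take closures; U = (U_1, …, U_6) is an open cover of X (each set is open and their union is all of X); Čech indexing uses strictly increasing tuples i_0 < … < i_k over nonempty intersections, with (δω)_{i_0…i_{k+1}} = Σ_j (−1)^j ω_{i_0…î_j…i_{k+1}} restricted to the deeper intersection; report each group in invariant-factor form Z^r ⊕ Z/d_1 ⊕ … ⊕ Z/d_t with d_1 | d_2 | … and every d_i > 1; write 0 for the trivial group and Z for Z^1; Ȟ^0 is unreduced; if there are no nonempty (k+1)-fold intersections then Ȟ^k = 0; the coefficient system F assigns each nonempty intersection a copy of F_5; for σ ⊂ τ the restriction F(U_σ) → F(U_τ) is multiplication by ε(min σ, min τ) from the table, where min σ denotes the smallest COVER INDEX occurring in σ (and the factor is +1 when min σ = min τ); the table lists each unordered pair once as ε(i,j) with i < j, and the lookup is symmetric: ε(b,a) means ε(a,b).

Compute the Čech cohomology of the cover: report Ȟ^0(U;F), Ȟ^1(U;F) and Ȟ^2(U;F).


nerve of the cover:
  U1={{x2},{x7},{x2,x3},{x2,x4},{x2,x5},{x2,x3,x4}} U2={{x1},{x2},{x7},{x2,x3},{x2,x4},{x2,x5},{x2,x3,x4}} U3={{x1},{x2},{x3},{x2,x3},{x2,x4},{x2,x5},{x3,x4},{x3,x6},{x2,x3,x4}} U4={{x6},{x3,x6},{x4,x6}} U5={{x1},{x4},{x5},{x2,x4},{x2,x5},{x3,x4},{x4,x6},{x2,x3,x4}} U6={{x5},{x7},{x2,x5}}
  U12={{x2},{x7},{x2,x3},{x2,x4},{x2,x5},{x2,x3,x4}} U13={{x2},{x2,x3},{x2,x4},{x2,x5},{x2,x3,x4}} U15={{x2,x4},{x2,x5},{x2,x3,x4}} U16={{x7},{x2,x5}} U23={{x1},{x2},{x2,x3},{x2,x4},{x2,x5},{x2,x3,x4}} U25={{x1},{x2,x4},{x2,x5},{x2,x3,x4}} U26={{x7},{x2,x5}} U34={{x3,x6}} U35={{x1},{x2,x4},{x2,x5},{x3,x4},{x2,x3,x4}} U36={{x2,x5}} U45={{x4,x6}} U56={{x5},{x2,x5}}
  U123={{x2},{x2,x3},{x2,x4},{x2,x5},{x2,x3,x4}} U125={{x2,x4},{x2,x5},{x2,x3,x4}} U126={{x7},{x2,x5}} U135={{x2,x4},{x2,x5},{x2,x3,x4}} U136={{x2,x5}} U156={{x2,x5}} U235={{x1},{x2,x4},{x2,x5},{x2,x3,x4}} U236={{x2,x5}} U256={{x2,x5}} U356={{x2,x5}}
  U1235={{x2,x4},{x2,x5},{x2,x3,x4}} U1236={{x2,x5}} U1256={{x2,x5}} U1356={{x2,x5}} U2356={{x2,x5}}
  U12356={{x2,x5}}
C dims 6,12,10,5; δ0: rk_F5 5; δ1: rk_F5 6; δ2: rk_F5 4
Ȟ^0 = (6 − 5) − 0 = 1, so Ȟ^0 ≅ Z/5
Ȟ^1 = (12 − 6) − 5 = 1, so Ȟ^1 ≅ Z/5
Ȟ^2 = (10 − 4) − 6 = 0, so Ȟ^2 ≅ 0

Ȟ^0 = Z/5; Ȟ^1 = Z/5; Ȟ^2 = 0


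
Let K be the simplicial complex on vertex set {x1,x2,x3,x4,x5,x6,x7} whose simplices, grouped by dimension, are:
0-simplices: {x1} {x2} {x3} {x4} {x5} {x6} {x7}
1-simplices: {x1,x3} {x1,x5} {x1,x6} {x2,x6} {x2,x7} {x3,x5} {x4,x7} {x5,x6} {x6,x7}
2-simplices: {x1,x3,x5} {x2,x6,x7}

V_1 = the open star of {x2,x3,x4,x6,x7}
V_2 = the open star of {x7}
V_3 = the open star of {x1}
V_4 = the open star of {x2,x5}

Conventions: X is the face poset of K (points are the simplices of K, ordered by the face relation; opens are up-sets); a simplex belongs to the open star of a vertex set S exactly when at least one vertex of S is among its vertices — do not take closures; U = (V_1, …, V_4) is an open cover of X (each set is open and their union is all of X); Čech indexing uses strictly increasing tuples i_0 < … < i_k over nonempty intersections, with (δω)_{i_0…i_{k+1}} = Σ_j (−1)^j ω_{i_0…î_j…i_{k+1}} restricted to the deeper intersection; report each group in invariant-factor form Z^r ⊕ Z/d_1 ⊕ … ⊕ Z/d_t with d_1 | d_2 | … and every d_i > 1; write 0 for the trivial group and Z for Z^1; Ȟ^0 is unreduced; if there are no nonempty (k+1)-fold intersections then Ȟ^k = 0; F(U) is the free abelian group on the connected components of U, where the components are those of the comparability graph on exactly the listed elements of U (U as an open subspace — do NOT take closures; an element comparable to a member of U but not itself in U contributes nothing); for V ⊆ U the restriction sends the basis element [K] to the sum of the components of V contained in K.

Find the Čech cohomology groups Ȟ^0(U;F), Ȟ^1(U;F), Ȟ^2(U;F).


Ȟ^0 = Z; Ȟ^1 = Z; Ȟ^2 = 0

cover nerve:
  V1={{x2},{x3},{x4},{x6},{x7},{x1,x3},{x1,x6},{x2,x6},{x2,x7},{x3,x5},{x4,x7},{x5,x6},{x6,x7},{x1,x3,x5},{x2,x6,x7}} V2={{x7},{x2,x7},{x4,x7},{x6,x7},{x2,x6,x7}} V3={{x1},{x1,x3},{x1,x5},{x1,x6},{x1,x3,x5}} V4={{x2},{x5},{x1,x5},{x2,x6},{x2,x7},{x3,x5},{x5,x6},{x1,x3,x5},{x2,x6,x7}}
  V12={{x7},{x2,x7},{x4,x7},{x6,x7},{x2,x6,x7}} V13={{x1,x3},{x1,x6},{x1,x3,x5}} V14={{x2},{x2,x6},{x2,x7},{x3,x5},{x5,x6},{x1,x3,x5},{x2,x6,x7}} V24={{x2,x7},{x2,x6,x7}} V34={{x1,x5},{x1,x3,x5}}
  V124={{x2,x7},{x2,x6,x7}} V134={{x1,x3,x5}}
components per intersection:
  V1: {{x2},{x4},{x6},{x7},{x1,x6},{x2,x6},{x2,x7},{x4,x7},{x5,x6},{x6,x7},{x2,x6,x7}} {{x3},{x1,x3},{x3,x5},{x1,x3,x5}}
  V2: {{x7},{x2,x7},{x4,x7},{x6,x7},{x2,x6,x7}}
  V3: {{x1},{x1,x3},{x1,x5},{x1,x6},{x1,x3,x5}}
  V4: {{x2},{x2,x6},{x2,x7},{x2,x6,x7}} {{x5},{x1,x5},{x3,x5},{x5,x6},{x1,x3,x5}}
  V12: {{x7},{x2,x7},{x4,x7},{x6,x7},{x2,x6,x7}}
  V13: {{x1,x3},{x1,x3,x5}} {{x1,x6}}
  V14: {{x2},{x2,x6},{x2,x7},{x2,x6,x7}} {{x3,x5},{x1,x3,x5}} {{x5,x6}}
  V24: {{x2,x7},{x2,x6,x7}}
  V34: {{x1,x5},{x1,x3,x5}}
  V124: {{x2,x7},{x2,x6,x7}}
  V134: {{x1,x3,x5}}
C dims 6,8,2; δ0: rk 5, SNF 1^5; δ1: rk 2, SNF 1^2
Ȟ^0: (6−5)−0=1 ⇒ Z
Ȟ^1: (8−2)−5=1 ⇒ Z
Ȟ^2: (2−0)−2=0 ⇒ 0


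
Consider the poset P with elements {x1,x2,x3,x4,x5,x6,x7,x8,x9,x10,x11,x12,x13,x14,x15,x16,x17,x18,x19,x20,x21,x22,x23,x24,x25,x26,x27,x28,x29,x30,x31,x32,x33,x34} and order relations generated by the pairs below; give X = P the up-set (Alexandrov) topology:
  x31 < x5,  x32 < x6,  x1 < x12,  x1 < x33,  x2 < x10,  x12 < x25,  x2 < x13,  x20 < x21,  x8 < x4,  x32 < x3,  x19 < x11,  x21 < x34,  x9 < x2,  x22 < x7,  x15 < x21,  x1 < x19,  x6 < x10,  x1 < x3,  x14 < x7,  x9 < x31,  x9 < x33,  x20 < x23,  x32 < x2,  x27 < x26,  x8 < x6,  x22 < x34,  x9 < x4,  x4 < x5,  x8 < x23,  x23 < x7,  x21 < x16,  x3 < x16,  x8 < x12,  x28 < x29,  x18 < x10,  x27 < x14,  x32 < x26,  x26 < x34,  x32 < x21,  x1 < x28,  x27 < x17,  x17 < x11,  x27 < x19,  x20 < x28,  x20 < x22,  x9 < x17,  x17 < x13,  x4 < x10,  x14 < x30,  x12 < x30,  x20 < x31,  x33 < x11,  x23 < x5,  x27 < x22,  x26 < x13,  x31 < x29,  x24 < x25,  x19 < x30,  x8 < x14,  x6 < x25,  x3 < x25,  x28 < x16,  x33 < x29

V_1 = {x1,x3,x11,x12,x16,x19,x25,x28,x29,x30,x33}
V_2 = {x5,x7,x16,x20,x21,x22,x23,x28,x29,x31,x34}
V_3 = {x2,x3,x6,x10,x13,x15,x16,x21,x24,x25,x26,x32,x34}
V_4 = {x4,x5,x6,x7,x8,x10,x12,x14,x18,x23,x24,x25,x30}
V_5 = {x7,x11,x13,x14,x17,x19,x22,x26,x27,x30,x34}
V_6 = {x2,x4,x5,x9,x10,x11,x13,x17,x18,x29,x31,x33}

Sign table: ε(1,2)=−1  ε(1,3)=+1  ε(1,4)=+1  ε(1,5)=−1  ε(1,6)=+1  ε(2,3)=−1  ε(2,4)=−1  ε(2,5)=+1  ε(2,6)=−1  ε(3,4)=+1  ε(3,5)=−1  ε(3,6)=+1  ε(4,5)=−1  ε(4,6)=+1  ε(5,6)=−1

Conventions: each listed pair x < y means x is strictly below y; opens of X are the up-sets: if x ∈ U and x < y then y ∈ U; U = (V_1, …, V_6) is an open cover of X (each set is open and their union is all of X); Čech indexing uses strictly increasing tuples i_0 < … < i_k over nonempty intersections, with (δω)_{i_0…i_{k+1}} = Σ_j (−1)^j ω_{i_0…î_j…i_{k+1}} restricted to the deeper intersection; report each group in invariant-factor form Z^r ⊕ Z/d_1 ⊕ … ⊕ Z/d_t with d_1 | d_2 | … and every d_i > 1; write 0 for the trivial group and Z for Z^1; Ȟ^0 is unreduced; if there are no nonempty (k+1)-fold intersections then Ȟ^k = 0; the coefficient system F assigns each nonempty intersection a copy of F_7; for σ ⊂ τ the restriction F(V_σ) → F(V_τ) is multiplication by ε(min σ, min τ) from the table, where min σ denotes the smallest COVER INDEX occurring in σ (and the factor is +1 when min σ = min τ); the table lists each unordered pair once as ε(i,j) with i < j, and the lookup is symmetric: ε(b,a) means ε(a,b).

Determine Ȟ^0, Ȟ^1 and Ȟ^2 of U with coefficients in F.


Ȟ^0 ≅ Z/7, Ȟ^1 ≅ 0, Ȟ^2 ≅ 0

intersection data:
  V12={x16,x28,x29} V13={x3,x16,x25} V14={x12,x25,x30} V15={x11,x19,x30} V16={x11,x29,x33} V23={x16,x21,x34} V24={x5,x7,x23} V25={x7,x22,x34} V26={x5,x29,x31} V34={x6,x10,x24,x25} V35={x13,x26,x34} V36={x2,x10,x13} V45={x7,x14,x30} V46={x4,x5,x10,x18} V56={x11,x13,x17}
  V123={x16} V126={x29} V134={x25} V145={x30} V156={x11} V235={x34} V245={x7} V246={x5} V346={x10} V356={x13}
C dims 6,15,10; δ0: rk_F7 5; δ1: rk_F7 10
Ȟ^0 = (6 − 5) − 0 = 1, so Ȟ^0 ≅ Z/7
Ȟ^1 = (15 − 10) − 5 = 0, so Ȟ^1 ≅ 0
Ȟ^2 = (10 − 0) − 10 = 0, so Ȟ^2 ≅ 0


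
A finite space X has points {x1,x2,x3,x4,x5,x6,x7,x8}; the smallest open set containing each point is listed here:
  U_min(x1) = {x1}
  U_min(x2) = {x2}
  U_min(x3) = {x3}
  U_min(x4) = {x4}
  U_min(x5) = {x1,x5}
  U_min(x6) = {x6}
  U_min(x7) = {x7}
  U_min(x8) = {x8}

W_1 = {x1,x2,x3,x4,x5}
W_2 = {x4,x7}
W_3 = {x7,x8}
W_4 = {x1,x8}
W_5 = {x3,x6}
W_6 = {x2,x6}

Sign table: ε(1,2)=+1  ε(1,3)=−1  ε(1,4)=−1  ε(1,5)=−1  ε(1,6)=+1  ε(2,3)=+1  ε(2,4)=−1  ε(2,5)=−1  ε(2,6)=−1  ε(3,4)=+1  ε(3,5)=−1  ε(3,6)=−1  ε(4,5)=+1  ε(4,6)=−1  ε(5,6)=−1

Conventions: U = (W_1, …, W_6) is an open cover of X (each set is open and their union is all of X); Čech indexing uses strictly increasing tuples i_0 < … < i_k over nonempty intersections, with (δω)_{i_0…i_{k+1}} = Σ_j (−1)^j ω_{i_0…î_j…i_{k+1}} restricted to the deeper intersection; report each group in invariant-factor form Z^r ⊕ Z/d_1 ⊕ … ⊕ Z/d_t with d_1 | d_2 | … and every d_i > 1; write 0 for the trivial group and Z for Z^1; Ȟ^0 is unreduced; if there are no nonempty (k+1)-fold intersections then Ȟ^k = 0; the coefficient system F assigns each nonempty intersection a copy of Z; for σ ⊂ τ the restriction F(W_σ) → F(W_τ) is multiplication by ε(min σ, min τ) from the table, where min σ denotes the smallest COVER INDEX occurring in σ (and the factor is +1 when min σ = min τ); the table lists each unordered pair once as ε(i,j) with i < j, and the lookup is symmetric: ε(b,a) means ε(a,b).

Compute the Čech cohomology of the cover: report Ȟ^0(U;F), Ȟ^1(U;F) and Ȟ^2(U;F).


Ȟ^0(U;F) ≅ 0,  Ȟ^1(U;F) ≅ Z ⊕ Z/2,  Ȟ^2(U;F) ≅ 0

nerve of the cover:
  W12={x4} W14={x1} W15={x3} W16={x2} W23={x7} W34={x8} W56={x6}
C dims 6,7; δ0: rk 6, SNF 1^5·2
Ȟ^0 = (6 − 6) − 0 = 0, so Ȟ^0 ≅ 0
Ȟ^1 = (7 − 0) − 6 = 1 plus torsion [2], so Ȟ^1 ≅ Z ⊕ Z/2
Ȟ^2 = (0 − 0) − 0 = 0, so Ȟ^2 ≅ 0


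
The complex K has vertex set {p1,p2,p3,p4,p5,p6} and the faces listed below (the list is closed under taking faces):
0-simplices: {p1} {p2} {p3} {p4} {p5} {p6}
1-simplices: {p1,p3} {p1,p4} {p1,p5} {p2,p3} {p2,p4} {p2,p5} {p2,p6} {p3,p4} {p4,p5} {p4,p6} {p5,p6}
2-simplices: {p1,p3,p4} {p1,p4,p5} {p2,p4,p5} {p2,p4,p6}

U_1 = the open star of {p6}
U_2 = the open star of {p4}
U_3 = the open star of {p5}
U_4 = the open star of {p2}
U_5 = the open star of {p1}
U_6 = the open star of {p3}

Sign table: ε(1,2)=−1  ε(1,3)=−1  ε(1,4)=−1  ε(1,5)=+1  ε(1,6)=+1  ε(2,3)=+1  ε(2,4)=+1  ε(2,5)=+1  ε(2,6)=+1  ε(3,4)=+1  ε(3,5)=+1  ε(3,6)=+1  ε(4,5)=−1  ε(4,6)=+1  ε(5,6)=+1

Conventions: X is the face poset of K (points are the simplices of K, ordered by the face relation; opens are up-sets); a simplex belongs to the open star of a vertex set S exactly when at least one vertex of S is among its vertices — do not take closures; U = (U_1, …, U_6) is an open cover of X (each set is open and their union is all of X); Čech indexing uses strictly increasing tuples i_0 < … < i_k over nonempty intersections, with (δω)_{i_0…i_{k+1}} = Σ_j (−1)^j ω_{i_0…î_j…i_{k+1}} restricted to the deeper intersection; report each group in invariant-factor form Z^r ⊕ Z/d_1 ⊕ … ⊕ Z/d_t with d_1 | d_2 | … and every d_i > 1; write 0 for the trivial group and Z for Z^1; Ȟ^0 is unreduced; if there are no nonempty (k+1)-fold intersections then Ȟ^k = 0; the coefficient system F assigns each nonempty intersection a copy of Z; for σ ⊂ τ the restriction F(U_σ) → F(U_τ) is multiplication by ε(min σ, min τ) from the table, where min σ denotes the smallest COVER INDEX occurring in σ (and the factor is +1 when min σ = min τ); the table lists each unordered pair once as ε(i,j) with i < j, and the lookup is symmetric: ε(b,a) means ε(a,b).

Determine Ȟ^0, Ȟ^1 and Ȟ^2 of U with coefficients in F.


Ȟ^0 ≅ Z, Ȟ^1 ≅ Z^2, Ȟ^2 ≅ 0

nerve simplices:
  U1={{p6},{p2,p6},{p4,p6},{p5,p6},{p2,p4,p6}} U2={{p4},{p1,p4},{p2,p4},{p3,p4},{p4,p5},{p4,p6},{p1,p3,p4},{p1,p4,p5},{p2,p4,p5},{p2,p4,p6}} U3={{p5},{p1,p5},{p2,p5},{p4,p5},{p5,p6},{p1,p4,p5},{p2,p4,p5}} U4={{p2},{p2,p3},{p2,p4},{p2,p5},{p2,p6},{p2,p4,p5},{p2,p4,p6}} U5={{p1},{p1,p3},{p1,p4},{p1,p5},{p1,p3,p4},{p1,p4,p5}} U6={{p3},{p1,p3},{p2,p3},{p3,p4},{p1,p3,p4}}
  U12={{p4,p6},{p2,p4,p6}} U13={{p5,p6}} U14={{p2,p6},{p2,p4,p6}} U23={{p4,p5},{p1,p4,p5},{p2,p4,p5}} U24={{p2,p4},{p2,p4,p5},{p2,p4,p6}} U25={{p1,p4},{p1,p3,p4},{p1,p4,p5}} U26={{p3,p4},{p1,p3,p4}} U34={{p2,p5},{p2,p4,p5}} U35={{p1,p5},{p1,p4,p5}} U46={{p2,p3}} U56={{p1,p3},{p1,p3,p4}}
  U124={{p2,p4,p6}} U234={{p2,p4,p5}} U235={{p1,p4,p5}} U256={{p1,p3,p4}}
C dims 6,11,4; δ0: rk 5, SNF 1^5; δ1: rk 4, SNF 1^4
degree 0: 6−5−0 = 1 → Ȟ^0 ≅ Z
degree 1: 11−4−5 = 2 → Ȟ^1 ≅ Z^2
degree 2: 4−0−4 = 0 → Ȟ^2 ≅ 0


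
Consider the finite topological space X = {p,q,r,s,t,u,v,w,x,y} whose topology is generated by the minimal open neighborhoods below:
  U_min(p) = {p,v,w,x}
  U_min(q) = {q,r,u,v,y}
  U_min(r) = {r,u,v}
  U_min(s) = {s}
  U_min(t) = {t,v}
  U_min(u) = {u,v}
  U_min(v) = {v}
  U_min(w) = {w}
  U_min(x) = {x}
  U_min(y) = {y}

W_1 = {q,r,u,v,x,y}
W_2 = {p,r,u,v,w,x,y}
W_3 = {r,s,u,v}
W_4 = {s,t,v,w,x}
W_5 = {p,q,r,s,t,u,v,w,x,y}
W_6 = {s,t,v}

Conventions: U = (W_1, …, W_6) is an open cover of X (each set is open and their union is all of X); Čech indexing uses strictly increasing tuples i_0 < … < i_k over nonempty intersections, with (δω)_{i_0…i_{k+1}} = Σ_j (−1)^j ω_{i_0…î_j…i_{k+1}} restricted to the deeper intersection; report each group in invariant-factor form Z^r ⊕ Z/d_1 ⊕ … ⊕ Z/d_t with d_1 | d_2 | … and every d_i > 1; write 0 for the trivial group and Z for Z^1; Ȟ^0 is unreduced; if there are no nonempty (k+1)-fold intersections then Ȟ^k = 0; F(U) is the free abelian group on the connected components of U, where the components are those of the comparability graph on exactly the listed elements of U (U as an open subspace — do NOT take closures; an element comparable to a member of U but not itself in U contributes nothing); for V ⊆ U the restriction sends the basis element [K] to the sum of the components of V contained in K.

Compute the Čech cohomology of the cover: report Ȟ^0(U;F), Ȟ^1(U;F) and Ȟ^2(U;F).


Ȟ^0(U;F) ≅ Z^2; Ȟ^1(U;F) ≅ 0; Ȟ^2(U;F) ≅ 0

intersection data:
  W12={r,u,v,x,y} W13={r,u,v} W14={v,x} W15={q,r,u,v,x,y} W16={v} W23={r,u,v} W24={v,w,x} W25={p,r,u,v,w,x,y} W26={v} W34={s,v} W35={r,s,u,v} W36={s,v} W45={s,t,v,w,x} W46={s,t,v} W56={s,t,v}
  W123={r,u,v} W124={v,x} W125={r,u,v,x,y} W126={v} W134={v} W135={r,u,v} W136={v} W145={v,x} W146={v} W156={v} W234={v} W235={r,u,v} W236={v} W245={v,w,x} W246={v} W256={v} W345={s,v} W346={s,v} W356={s,v} W456={s,t,v}
  W1234={v} W1235={r,u,v} W1236={v} W1245={v,x} W1246={v} W1256={v} W1345={v} W1346={v} W1356={v} W1456={v} W2345={v} W2346={v} W2356={v} W2456={v} W3456={s,v}
  W12345={v} W12346={v} W12356={v} W12456={v} W13456={v} W23456={v}
  W123456={v}
components per intersection:
  W1: {q,r,u,v,y} {x}
  W2: {p,r,u,v,w,x} {y}
  W3: {r,u,v} {s}
  W4: {s} {t,v} {w} {x}
  W5: {p,q,r,t,u,v,w,x,y} {s}
  W6: {s} {t,v}
  W12: {r,u,v} {x} {y}
  W13: {r,u,v}
  W14: {v} {x}
  W15: {q,r,u,v,y} {x}
  W16: {v}
  W23: {r,u,v}
  W24: {v} {w} {x}
  W25: {p,r,u,v,w,x} {y}
  W26: {v}
  W34: {s} {v}
  W35: {r,u,v} {s}
  W36: {s} {v}
  W45: {s} {t,v} {w} {x}
  W46: {s} {t,v}
  W56: {s} {t,v}
  W123: {r,u,v}
  W124: {v} {x}
  W125: {r,u,v} {x} {y}
  W126: {v}
  W134: {v}
  W135: {r,u,v}
  W136: {v}
  W145: {v} {x}
  W146: {v}
  W156: {v}
  W234: {v}
  W235: {r,u,v}
  W236: {v}
  W245: {v} {w} {x}
  W246: {v}
  W256: {v}
  W345: {s} {v}
  W346: {s} {v}
  W356: {s} {v}
  W456: {s} {t,v}
  W1234: {v}
  W1235: {r,u,v}
  W1236: {v}
  W1245: {v} {x}
  W1246: {v}
  W1256: {v}
  W1345: {v}
  W1346: {v}
  W1356: {v}
  W1456: {v}
  W2345: {v}
  W2346: {v}
  W2356: {v}
  W2456: {v}
  W3456: {s} {v}
  W12345: {v}
  W12346: {v}
  W12356: {v}
  W12456: {v}
  W13456: {v}
  W23456: {v}
  W123456: {v}
C dims 14,30,30,17; δ0: rk 12, SNF 1^12; δ1: rk 18, SNF 1^18; δ2: rk 12, SNF 1^12
Ȟ^0 = (14 − 12) − 0 = 2, so Ȟ^0 ≅ Z^2
Ȟ^1 = (30 − 18) − 12 = 0, so Ȟ^1 ≅ 0
Ȟ^2 = (30 − 12) − 18 = 0, so Ȟ^2 ≅ 0


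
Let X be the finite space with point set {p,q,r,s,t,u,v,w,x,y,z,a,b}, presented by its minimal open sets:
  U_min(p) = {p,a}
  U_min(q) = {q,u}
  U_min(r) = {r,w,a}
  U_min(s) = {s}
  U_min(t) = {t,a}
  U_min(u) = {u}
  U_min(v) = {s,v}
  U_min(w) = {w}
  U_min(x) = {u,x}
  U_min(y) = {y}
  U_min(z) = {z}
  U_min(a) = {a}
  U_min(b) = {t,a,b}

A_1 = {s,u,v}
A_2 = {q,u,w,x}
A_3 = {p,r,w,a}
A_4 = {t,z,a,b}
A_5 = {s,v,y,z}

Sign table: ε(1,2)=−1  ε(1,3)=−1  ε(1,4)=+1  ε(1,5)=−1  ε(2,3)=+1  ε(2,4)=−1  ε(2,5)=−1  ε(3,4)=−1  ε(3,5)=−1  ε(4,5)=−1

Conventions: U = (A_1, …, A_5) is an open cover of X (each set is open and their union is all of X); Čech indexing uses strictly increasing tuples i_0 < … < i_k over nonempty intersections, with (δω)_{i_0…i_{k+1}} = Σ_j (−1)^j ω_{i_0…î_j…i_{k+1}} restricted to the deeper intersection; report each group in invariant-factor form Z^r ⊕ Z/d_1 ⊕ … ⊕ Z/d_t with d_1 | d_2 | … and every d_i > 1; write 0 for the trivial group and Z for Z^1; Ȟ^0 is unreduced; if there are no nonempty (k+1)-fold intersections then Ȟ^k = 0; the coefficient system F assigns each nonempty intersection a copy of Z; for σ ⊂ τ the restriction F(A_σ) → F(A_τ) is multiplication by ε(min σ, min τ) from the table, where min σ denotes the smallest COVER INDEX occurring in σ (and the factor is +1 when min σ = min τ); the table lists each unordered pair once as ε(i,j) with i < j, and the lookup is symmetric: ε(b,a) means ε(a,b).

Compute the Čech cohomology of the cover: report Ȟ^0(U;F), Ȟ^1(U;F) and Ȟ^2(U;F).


intersection data:
  A12={u} A15={s,v} A23={w} A34={a} A45={z}
C dims 5,5; δ0: rk 4, SNF 1^4
Ȟ^0 = (5 − 4) − 0 = 1, so Ȟ^0 ≅ Z
Ȟ^1 = (5 − 0) − 4 = 1, so Ȟ^1 ≅ Z
Ȟ^2 = (0 − 0) − 0 = 0, so Ȟ^2 ≅ 0

Ȟ^0 = Z,  Ȟ^1 = Z,  Ȟ^2 = 0


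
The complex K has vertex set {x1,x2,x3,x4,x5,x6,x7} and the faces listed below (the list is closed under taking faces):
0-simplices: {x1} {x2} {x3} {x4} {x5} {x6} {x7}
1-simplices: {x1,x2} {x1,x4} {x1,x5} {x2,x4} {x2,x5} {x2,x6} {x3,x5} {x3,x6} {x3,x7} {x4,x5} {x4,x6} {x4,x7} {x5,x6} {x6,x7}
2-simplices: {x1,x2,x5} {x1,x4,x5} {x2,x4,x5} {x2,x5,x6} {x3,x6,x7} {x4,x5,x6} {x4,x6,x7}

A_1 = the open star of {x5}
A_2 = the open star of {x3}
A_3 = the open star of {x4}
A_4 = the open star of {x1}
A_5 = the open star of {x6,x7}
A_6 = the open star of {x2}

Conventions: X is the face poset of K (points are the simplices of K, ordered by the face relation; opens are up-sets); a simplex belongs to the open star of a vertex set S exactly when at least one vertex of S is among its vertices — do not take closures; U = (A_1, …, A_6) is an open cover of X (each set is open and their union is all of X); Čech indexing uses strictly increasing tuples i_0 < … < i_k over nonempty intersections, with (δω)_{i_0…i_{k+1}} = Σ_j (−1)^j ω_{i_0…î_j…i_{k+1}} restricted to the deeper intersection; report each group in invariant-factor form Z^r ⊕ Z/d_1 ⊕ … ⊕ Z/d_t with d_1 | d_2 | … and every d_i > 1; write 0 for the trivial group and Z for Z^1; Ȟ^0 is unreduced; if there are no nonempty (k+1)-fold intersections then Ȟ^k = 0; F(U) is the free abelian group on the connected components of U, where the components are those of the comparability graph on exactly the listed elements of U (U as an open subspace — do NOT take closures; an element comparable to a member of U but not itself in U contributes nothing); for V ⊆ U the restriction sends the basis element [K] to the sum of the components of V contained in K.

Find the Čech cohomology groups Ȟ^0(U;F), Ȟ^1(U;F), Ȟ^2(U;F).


Ȟ^0 ≅ Z,  Ȟ^1 ≅ Z,  Ȟ^2 ≅ 0

nerve of the cover:
  A1={{x5},{x1,x5},{x2,x5},{x3,x5},{x4,x5},{x5,x6},{x1,x2,x5},{x1,x4,x5},{x2,x4,x5},{x2,x5,x6},{x4,x5,x6}} A2={{x3},{x3,x5},{x3,x6},{x3,x7},{x3,x6,x7}} A3={{x4},{x1,x4},{x2,x4},{x4,x5},{x4,x6},{x4,x7},{x1,x4,x5},{x2,x4,x5},{x4,x5,x6},{x4,x6,x7}} A4={{x1},{x1,x2},{x1,x4},{x1,x5},{x1,x2,x5},{x1,x4,x5}} A5={{x6},{x7},{x2,x6},{x3,x6},{x3,x7},{x4,x6},{x4,x7},{x5,x6},{x6,x7},{x2,x5,x6},{x3,x6,x7},{x4,x5,x6},{x4,x6,x7}} A6={{x2},{x1,x2},{x2,x4},{x2,x5},{x2,x6},{x1,x2,x5},{x2,x4,x5},{x2,x5,x6}}
  A12={{x3,x5}} A13={{x4,x5},{x1,x4,x5},{x2,x4,x5},{x4,x5,x6}} A14={{x1,x5},{x1,x2,x5},{x1,x4,x5}} A15={{x5,x6},{x2,x5,x6},{x4,x5,x6}} A16={{x2,x5},{x1,x2,x5},{x2,x4,x5},{x2,x5,x6}} A25={{x3,x6},{x3,x7},{x3,x6,x7}} A34={{x1,x4},{x1,x4,x5}} A35={{x4,x6},{x4,x7},{x4,x5,x6},{x4,x6,x7}} A36={{x2,x4},{x2,x4,x5}} A46={{x1,x2},{x1,x2,x5}} A56={{x2,x6},{x2,x5,x6}}
  A134={{x1,x4,x5}} A135={{x4,x5,x6}} A136={{x2,x4,x5}} A146={{x1,x2,x5}} A156={{x2,x5,x6}}
components per intersection:
  A1: {{x5},{x1,x5},{x2,x5},{x3,x5},{x4,x5},{x5,x6},{x1,x2,x5},{x1,x4,x5},{x2,x4,x5},{x2,x5,x6},{x4,x5,x6}}
  A2: {{x3},{x3,x5},{x3,x6},{x3,x7},{x3,x6,x7}}
  A3: {{x4},{x1,x4},{x2,x4},{x4,x5},{x4,x6},{x4,x7},{x1,x4,x5},{x2,x4,x5},{x4,x5,x6},{x4,x6,x7}}
  A4: {{x1},{x1,x2},{x1,x4},{x1,x5},{x1,x2,x5},{x1,x4,x5}}
  A5: {{x6},{x7},{x2,x6},{x3,x6},{x3,x7},{x4,x6},{x4,x7},{x5,x6},{x6,x7},{x2,x5,x6},{x3,x6,x7},{x4,x5,x6},{x4,x6,x7}}
  A6: {{x2},{x1,x2},{x2,x4},{x2,x5},{x2,x6},{x1,x2,x5},{x2,x4,x5},{x2,x5,x6}}
  A12: {{x3,x5}}
  A13: {{x4,x5},{x1,x4,x5},{x2,x4,x5},{x4,x5,x6}}
  A14: {{x1,x5},{x1,x2,x5},{x1,x4,x5}}
  A15: {{x5,x6},{x2,x5,x6},{x4,x5,x6}}
  A16: {{x2,x5},{x1,x2,x5},{x2,x4,x5},{x2,x5,x6}}
  A25: {{x3,x6},{x3,x7},{x3,x6,x7}}
  A34: {{x1,x4},{x1,x4,x5}}
  A35: {{x4,x6},{x4,x7},{x4,x5,x6},{x4,x6,x7}}
  A36: {{x2,x4},{x2,x4,x5}}
  A46: {{x1,x2},{x1,x2,x5}}
  A56: {{x2,x6},{x2,x5,x6}}
  A134: {{x1,x4,x5}}
  A135: {{x4,x5,x6}}
  A136: {{x2,x4,x5}}
  A146: {{x1,x2,x5}}
  A156: {{x2,x5,x6}}
C dims 6,11,5; δ0: rk 5, SNF 1^5; δ1: rk 5, SNF 1^5
Ȟ^0 = (6 − 5) − 0 = 1, so Ȟ^0 ≅ Z
Ȟ^1 = (11 − 5) − 5 = 1, so Ȟ^1 ≅ Z
Ȟ^2 = (5 − 0) − 5 = 0, so Ȟ^2 ≅ 0


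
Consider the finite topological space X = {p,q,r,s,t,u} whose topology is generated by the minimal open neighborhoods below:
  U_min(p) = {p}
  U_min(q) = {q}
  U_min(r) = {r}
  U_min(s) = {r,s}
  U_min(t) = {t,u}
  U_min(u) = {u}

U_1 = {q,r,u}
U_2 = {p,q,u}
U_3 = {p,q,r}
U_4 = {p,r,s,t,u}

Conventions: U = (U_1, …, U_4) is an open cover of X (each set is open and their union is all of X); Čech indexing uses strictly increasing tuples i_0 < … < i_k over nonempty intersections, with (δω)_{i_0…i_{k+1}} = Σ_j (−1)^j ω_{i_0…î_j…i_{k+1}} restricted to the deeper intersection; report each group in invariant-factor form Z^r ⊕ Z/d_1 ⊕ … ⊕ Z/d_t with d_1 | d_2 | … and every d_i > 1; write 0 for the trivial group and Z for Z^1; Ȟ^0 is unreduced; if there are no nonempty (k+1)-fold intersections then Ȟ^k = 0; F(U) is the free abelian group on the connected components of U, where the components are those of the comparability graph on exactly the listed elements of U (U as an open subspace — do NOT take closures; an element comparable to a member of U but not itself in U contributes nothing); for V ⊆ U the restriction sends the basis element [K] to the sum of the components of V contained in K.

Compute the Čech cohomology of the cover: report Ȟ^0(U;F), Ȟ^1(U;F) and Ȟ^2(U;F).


Ȟ^0 = Z^4; Ȟ^1 = 0; Ȟ^2 = 0

intersection data:
  U12={q,u} U13={q,r} U14={r,u} U23={p,q} U24={p,u} U34={p,r}
  U123={q} U124={u} U134={r} U234={p}
components per intersection:
  U1: {q} {r} {u}
  U2: {p} {q} {u}
  U3: {p} {q} {r}
  U4: {p} {r,s} {t,u}
  U12: {q} {u}
  U13: {q} {r}
  U14: {r} {u}
  U23: {p} {q}
  U24: {p} {u}
  U34: {p} {r}
  U123: {q}
  U124: {u}
  U134: {r}
  U234: {p}
C dims 12,12,4; δ0: rk 8, SNF 1^8; δ1: rk 4, SNF 1^4
Ȟ^0 = (12 − 8) − 0 = 4, so Ȟ^0 ≅ Z^4
Ȟ^1 = (12 − 4) − 8 = 0, so Ȟ^1 ≅ 0
Ȟ^2 = (4 − 0) − 4 = 0, so Ȟ^2 ≅ 0


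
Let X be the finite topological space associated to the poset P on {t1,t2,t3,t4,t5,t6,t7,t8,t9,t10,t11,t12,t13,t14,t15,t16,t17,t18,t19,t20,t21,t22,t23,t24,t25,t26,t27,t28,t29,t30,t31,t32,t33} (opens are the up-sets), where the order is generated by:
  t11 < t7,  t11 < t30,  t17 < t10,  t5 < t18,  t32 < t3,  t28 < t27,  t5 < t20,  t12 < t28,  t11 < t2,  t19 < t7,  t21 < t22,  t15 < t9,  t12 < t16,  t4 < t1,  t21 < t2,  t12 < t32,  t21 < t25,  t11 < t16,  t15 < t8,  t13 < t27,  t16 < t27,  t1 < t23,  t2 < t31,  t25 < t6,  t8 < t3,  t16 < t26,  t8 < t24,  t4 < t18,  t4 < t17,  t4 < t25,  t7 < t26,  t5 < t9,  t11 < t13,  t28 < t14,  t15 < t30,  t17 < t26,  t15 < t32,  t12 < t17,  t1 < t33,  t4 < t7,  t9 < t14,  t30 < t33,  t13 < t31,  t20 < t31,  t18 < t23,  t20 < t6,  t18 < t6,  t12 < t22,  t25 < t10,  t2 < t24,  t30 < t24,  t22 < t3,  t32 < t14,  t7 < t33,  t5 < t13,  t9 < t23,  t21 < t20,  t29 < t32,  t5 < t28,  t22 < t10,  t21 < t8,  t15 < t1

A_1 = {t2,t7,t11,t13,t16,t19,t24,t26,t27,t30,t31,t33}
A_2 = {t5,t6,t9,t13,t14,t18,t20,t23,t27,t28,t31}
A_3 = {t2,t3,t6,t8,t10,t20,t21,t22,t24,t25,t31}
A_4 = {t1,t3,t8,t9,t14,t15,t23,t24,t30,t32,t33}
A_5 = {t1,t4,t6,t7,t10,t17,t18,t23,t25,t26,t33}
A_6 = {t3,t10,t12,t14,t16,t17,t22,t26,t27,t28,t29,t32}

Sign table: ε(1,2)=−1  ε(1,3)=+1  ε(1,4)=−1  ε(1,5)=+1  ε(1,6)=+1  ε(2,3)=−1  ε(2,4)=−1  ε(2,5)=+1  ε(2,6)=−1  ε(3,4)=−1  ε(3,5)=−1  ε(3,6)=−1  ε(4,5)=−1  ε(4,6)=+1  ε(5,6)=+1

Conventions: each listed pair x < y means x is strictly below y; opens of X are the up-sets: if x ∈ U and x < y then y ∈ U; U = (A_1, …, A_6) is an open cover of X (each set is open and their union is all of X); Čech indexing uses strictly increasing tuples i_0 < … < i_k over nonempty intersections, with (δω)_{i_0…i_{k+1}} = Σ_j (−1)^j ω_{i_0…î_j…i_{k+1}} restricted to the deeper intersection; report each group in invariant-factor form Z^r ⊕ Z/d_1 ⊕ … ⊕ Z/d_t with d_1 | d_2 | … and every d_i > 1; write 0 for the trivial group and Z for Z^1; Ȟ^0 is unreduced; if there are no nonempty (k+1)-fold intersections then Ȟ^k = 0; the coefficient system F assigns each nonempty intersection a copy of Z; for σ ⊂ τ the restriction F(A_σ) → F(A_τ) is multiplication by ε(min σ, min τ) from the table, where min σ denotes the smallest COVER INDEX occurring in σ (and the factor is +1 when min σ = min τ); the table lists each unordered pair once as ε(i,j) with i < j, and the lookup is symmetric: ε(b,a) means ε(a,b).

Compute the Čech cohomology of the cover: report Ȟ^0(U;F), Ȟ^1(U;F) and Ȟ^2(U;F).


intersection data:
  A12={t13,t27,t31} A13={t2,t24,t31} A14={t24,t30,t33} A15={t7,t26,t33} A16={t16,t26,t27} A23={t6,t20,t31} A24={t9,t14,t23} A25={t6,t18,t23} A26={t14,t27,t28} A34={t3,t8,t24} A35={t6,t10,t25} A36={t3,t10,t22} A45={t1,t23,t33} A46={t3,t14,t32} A56={t10,t17,t26}
  A123={t31} A126={t27} A134={t24} A145={t33} A156={t26} A235={t6} A245={t23} A246={t14} A346={t3} A356={t10}
C dims 6,15,10; δ0: rk 6, SNF 1^5·2; δ1: rk 9, SNF 1^9
Ȟ^0 = (6 − 6) − 0 = 0, so Ȟ^0 ≅ 0
Ȟ^1 = (15 − 9) − 6 = 0 plus torsion [2], so Ȟ^1 ≅ Z/2
Ȟ^2 = (10 − 0) − 9 = 1, so Ȟ^2 ≅ Z

Ȟ^0 = 0,  Ȟ^1 = Z/2,  Ȟ^2 = Z


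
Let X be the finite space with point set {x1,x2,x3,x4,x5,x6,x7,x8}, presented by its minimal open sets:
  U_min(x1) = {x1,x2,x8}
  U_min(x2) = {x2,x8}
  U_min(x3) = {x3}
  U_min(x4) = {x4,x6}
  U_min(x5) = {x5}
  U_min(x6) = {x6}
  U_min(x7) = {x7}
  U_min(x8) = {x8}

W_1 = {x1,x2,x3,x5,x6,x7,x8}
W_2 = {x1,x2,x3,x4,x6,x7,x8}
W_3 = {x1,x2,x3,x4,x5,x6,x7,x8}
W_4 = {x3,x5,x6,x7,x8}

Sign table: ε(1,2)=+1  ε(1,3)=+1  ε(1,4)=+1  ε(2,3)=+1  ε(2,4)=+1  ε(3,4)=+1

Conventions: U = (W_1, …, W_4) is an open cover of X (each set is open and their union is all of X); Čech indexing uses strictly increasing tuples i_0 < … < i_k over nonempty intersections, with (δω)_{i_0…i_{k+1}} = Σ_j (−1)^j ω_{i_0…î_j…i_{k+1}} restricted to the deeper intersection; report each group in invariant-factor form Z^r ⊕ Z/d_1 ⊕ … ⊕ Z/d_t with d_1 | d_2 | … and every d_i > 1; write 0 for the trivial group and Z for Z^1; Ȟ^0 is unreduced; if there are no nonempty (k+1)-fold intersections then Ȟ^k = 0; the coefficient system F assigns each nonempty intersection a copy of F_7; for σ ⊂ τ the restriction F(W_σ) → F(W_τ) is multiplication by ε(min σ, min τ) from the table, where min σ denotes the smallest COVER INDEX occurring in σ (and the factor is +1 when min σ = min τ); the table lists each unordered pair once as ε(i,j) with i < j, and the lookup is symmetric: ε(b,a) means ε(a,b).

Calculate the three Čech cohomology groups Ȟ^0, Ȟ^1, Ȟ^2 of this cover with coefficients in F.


Ȟ^0 = Z/7, Ȟ^1 = 0, Ȟ^2 = 0

intersection data:
  W12={x1,x2,x3,x6,x7,x8} W13={x1,x2,x3,x5,x6,x7,x8} W14={x3,x5,x6,x7,x8} W23={x1,x2,x3,x4,x6,x7,x8} W24={x3,x6,x7,x8} W34={x3,x5,x6,x7,x8}
  W123={x1,x2,x3,x6,x7,x8} W124={x3,x6,x7,x8} W134={x3,x5,x6,x7,x8} W234={x3,x6,x7,x8}
  W1234={x3,x6,x7,x8}
C dims 4,6,4,1; δ0: rk_F7 3; δ1: rk_F7 3; δ2: rk_F7 1
Ȟ^0 = (4 − 3) − 0 = 1, so Ȟ^0 ≅ Z/7
Ȟ^1 = (6 − 3) − 3 = 0, so Ȟ^1 ≅ 0
Ȟ^2 = (4 − 1) − 3 = 0, so Ȟ^2 ≅ 0


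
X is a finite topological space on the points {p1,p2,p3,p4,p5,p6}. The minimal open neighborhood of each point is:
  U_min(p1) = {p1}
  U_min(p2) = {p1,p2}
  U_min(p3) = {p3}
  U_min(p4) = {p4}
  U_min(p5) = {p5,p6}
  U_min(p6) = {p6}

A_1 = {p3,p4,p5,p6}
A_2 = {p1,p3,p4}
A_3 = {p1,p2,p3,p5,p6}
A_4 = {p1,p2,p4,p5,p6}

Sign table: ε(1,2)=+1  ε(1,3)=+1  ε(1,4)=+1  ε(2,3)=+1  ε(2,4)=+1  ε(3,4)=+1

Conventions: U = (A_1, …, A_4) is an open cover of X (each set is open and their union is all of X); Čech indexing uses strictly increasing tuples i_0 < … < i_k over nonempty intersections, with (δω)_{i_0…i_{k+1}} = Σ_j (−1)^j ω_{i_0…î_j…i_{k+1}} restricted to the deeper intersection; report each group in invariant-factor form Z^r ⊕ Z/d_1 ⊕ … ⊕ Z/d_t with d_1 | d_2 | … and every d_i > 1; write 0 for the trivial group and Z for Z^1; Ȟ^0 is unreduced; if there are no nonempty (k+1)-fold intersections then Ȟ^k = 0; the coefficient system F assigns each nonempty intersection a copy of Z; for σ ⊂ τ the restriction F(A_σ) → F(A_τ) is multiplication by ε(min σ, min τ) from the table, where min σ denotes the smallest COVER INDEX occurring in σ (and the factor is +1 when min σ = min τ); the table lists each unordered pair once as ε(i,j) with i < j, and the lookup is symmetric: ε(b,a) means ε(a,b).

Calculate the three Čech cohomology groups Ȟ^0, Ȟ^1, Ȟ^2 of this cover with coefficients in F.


Ȟ^0(U;F) ≅ Z, Ȟ^1(U;F) ≅ 0 and Ȟ^2(U;F) ≅ Z

nonempty intersections:
  A12={p3,p4} A13={p3,p5,p6} A14={p4,p5,p6} A23={p1,p3} A24={p1,p4} A34={p1,p2,p5,p6}
  A123={p3} A124={p4} A134={p5,p6} A234={p1}
C dims 4,6,4; δ0: rk 3, SNF 1^3; δ1: rk 3, SNF 1^3
Ȟ^0: (4−3)−0=1 ⇒ Z
Ȟ^1: (6−3)−3=0 ⇒ 0
Ȟ^2: (4−0)−3=1 ⇒ Z


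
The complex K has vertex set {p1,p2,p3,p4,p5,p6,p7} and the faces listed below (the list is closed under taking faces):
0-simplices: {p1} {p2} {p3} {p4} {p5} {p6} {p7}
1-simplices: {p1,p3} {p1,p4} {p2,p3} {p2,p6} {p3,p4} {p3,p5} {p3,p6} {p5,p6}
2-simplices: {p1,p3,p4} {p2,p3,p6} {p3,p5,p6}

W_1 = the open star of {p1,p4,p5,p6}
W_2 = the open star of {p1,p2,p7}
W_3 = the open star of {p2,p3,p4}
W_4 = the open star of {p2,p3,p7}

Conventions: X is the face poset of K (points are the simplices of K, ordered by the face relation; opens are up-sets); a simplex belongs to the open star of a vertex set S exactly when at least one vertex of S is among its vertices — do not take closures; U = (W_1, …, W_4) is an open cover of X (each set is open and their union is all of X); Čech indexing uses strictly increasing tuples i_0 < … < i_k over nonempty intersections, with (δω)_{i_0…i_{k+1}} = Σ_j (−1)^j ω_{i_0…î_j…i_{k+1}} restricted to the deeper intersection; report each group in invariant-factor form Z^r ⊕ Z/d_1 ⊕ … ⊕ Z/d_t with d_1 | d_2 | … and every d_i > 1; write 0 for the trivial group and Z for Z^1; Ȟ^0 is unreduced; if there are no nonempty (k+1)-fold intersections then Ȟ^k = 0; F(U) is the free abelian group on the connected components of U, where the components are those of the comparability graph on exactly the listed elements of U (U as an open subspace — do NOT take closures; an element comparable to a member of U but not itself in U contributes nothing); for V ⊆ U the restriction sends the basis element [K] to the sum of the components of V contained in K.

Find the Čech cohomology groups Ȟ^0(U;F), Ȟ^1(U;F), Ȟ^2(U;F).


Ȟ^0(U;F) ≅ Z^2,  Ȟ^1(U;F) ≅ 0,  Ȟ^2(U;F) ≅ 0

nonempty intersections:
  W1={{p1},{p4},{p5},{p6},{p1,p3},{p1,p4},{p2,p6},{p3,p4},{p3,p5},{p3,p6},{p5,p6},{p1,p3,p4},{p2,p3,p6},{p3,p5,p6}} W2={{p1},{p2},{p7},{p1,p3},{p1,p4},{p2,p3},{p2,p6},{p1,p3,p4},{p2,p3,p6}} W3={{p2},{p3},{p4},{p1,p3},{p1,p4},{p2,p3},{p2,p6},{p3,p4},{p3,p5},{p3,p6},{p1,p3,p4},{p2,p3,p6},{p3,p5,p6}} W4={{p2},{p3},{p7},{p1,p3},{p2,p3},{p2,p6},{p3,p4},{p3,p5},{p3,p6},{p1,p3,p4},{p2,p3,p6},{p3,p5,p6}}
  W12={{p1},{p1,p3},{p1,p4},{p2,p6},{p1,p3,p4},{p2,p3,p6}} W13={{p4},{p1,p3},{p1,p4},{p2,p6},{p3,p4},{p3,p5},{p3,p6},{p1,p3,p4},{p2,p3,p6},{p3,p5,p6}} W14={{p1,p3},{p2,p6},{p3,p4},{p3,p5},{p3,p6},{p1,p3,p4},{p2,p3,p6},{p3,p5,p6}} W23={{p2},{p1,p3},{p1,p4},{p2,p3},{p2,p6},{p1,p3,p4},{p2,p3,p6}} W24={{p2},{p7},{p1,p3},{p2,p3},{p2,p6},{p1,p3,p4},{p2,p3,p6}} W34={{p2},{p3},{p1,p3},{p2,p3},{p2,p6},{p3,p4},{p3,p5},{p3,p6},{p1,p3,p4},{p2,p3,p6},{p3,p5,p6}}
  W123={{p1,p3},{p1,p4},{p2,p6},{p1,p3,p4},{p2,p3,p6}} W124={{p1,p3},{p2,p6},{p1,p3,p4},{p2,p3,p6}} W134={{p1,p3},{p2,p6},{p3,p4},{p3,p5},{p3,p6},{p1,p3,p4},{p2,p3,p6},{p3,p5,p6}} W234={{p2},{p1,p3},{p2,p3},{p2,p6},{p1,p3,p4},{p2,p3,p6}}
  W1234={{p1,p3},{p2,p6},{p1,p3,p4},{p2,p3,p6}}
components per intersection:
  W1: {{p1},{p4},{p1,p3},{p1,p4},{p3,p4},{p1,p3,p4}} {{p5},{p6},{p2,p6},{p3,p5},{p3,p6},{p5,p6},{p2,p3,p6},{p3,p5,p6}}
  W2: {{p1},{p1,p3},{p1,p4},{p1,p3,p4}} {{p2},{p2,p3},{p2,p6},{p2,p3,p6}} {{p7}}
  W3: {{p2},{p3},{p4},{p1,p3},{p1,p4},{p2,p3},{p2,p6},{p3,p4},{p3,p5},{p3,p6},{p1,p3,p4},{p2,p3,p6},{p3,p5,p6}}
  W4: {{p2},{p3},{p1,p3},{p2,p3},{p2,p6},{p3,p4},{p3,p5},{p3,p6},{p1,p3,p4},{p2,p3,p6},{p3,p5,p6}} {{p7}}
  W12: {{p1},{p1,p3},{p1,p4},{p1,p3,p4}} {{p2,p6},{p2,p3,p6}}
  W13: {{p4},{p1,p3},{p1,p4},{p3,p4},{p1,p3,p4}} {{p2,p6},{p3,p5},{p3,p6},{p2,p3,p6},{p3,p5,p6}}
  W14: {{p1,p3},{p3,p4},{p1,p3,p4}} {{p2,p6},{p3,p5},{p3,p6},{p2,p3,p6},{p3,p5,p6}}
  W23: {{p2},{p2,p3},{p2,p6},{p2,p3,p6}} {{p1,p3},{p1,p4},{p1,p3,p4}}
  W24: {{p2},{p2,p3},{p2,p6},{p2,p3,p6}} {{p7}} {{p1,p3},{p1,p3,p4}}
  W34: {{p2},{p3},{p1,p3},{p2,p3},{p2,p6},{p3,p4},{p3,p5},{p3,p6},{p1,p3,p4},{p2,p3,p6},{p3,p5,p6}}
  W123: {{p1,p3},{p1,p4},{p1,p3,p4}} {{p2,p6},{p2,p3,p6}}
  W124: {{p1,p3},{p1,p3,p4}} {{p2,p6},{p2,p3,p6}}
  W134: {{p1,p3},{p3,p4},{p1,p3,p4}} {{p2,p6},{p3,p5},{p3,p6},{p2,p3,p6},{p3,p5,p6}}
  W234: {{p2},{p2,p3},{p2,p6},{p2,p3,p6}} {{p1,p3},{p1,p3,p4}}
  W1234: {{p1,p3},{p1,p3,p4}} {{p2,p6},{p2,p3,p6}}
C dims 8,12,8,2; δ0: rk 6, SNF 1^6; δ1: rk 6, SNF 1^6; δ2: rk 2, SNF 1^2
Ȟ^0: (8−6)−0=2 ⇒ Z^2
Ȟ^1: (12−6)−6=0 ⇒ 0
Ȟ^2: (8−2)−6=0 ⇒ 0
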